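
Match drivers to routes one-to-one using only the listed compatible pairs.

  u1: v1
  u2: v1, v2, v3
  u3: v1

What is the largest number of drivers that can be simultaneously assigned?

Unit-capacity flow: source→left, listed edges, right→sink; max matching = max flow.
Augmenting path u1→v1 (+1); matched 1.
Augmenting path u2→v2 (+1); matched 2.
No augmenting path remains; maximum matching = 2.
König certificate: {u2, v1} is a vertex cover of size 2 (every listed pair touches it), so no matching can be larger.

2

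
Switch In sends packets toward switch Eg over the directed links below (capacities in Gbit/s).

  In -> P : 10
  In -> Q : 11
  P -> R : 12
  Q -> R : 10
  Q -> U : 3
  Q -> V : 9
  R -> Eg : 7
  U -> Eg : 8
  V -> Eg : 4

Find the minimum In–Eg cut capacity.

14

Augment In→P→R→Eg: bottleneck 7, flow now 7.
Augment In→Q→U→Eg: bottleneck 3, flow now 10.
Augment In→Q→V→Eg: bottleneck 4, flow now 14.
No augmenting path remains; maximum flow = 14.
By max-flow min-cut, the minimum cut capacity equals the max flow.
In the residual graph, reachable from In: {In, P, Q, R, V}.
Min-cut edges: Q→U (3), R→Eg (7), V→Eg (4); capacity 3 + 7 + 4 = 14.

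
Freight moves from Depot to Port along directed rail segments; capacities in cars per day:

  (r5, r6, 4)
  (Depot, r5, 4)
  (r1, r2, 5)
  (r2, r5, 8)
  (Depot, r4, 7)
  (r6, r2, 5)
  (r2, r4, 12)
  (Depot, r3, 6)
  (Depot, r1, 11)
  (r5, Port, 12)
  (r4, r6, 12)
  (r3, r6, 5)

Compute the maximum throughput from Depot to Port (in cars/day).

Augment Depot→r5→Port: bottleneck 4, flow now 4.
Augment Depot→r1→r2→r5→Port: bottleneck 5, flow now 9.
Augment Depot→r3→r6→r2→r5→Port: bottleneck 3, flow now 12.
No augmenting path remains; maximum flow = 12.
In the residual graph, reachable from Depot: {Depot, r1, r2, r3, r4, r6}.
Min-cut edges: Depot→r5 (4), r2→r5 (8); capacity 4 + 8 = 12.
This cut is saturated, so no flow can exceed 12.

12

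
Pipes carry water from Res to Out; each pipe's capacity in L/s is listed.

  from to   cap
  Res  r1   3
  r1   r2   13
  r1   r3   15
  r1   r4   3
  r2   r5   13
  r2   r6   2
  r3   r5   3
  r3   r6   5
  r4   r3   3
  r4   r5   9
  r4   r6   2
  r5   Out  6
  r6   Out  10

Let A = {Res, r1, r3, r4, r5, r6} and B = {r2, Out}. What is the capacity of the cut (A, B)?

29

Edges leaving {Res, r1, r3, r4, r5, r6}: r1→r2 (13), r5→Out (6), r6→Out (10).
Cut capacity = 13 + 6 + 10 = 29.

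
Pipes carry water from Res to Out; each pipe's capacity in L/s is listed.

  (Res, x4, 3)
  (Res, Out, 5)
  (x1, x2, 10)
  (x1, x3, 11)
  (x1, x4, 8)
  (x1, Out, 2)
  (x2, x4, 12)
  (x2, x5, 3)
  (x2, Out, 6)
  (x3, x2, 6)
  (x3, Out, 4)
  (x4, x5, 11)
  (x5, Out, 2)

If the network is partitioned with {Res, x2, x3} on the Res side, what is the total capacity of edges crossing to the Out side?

33

Edges leaving {Res, x2, x3}: Res→x4 (3), Res→Out (5), x2→x4 (12), x2→x5 (3), x2→Out (6), x3→Out (4).
Cut capacity = 3 + 5 + 12 + 3 + 6 + 4 = 33.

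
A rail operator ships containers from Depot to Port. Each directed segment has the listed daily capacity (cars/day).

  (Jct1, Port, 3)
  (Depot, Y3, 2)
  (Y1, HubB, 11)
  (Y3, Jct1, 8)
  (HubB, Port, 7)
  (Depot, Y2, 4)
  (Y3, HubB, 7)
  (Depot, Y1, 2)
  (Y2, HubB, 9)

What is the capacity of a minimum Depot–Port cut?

8

Augment Depot→Y2→HubB→Port: bottleneck 4, flow now 4.
Augment Depot→Y3→HubB→Port: bottleneck 2, flow now 6.
Augment Depot→Y1→HubB→Port: bottleneck 1, flow now 7.
Augment Depot→Y1→HubB→Y3→Jct1→Port: bottleneck 1, flow now 8. (uses reverse residual edge)
No augmenting path remains; maximum flow = 8.
By max-flow min-cut, the minimum cut capacity equals the max flow.
In the residual graph, reachable from Depot: {Depot}.
Min-cut edges: Depot→Y2 (4), Depot→Y3 (2), Depot→Y1 (2); capacity 4 + 2 + 2 = 8.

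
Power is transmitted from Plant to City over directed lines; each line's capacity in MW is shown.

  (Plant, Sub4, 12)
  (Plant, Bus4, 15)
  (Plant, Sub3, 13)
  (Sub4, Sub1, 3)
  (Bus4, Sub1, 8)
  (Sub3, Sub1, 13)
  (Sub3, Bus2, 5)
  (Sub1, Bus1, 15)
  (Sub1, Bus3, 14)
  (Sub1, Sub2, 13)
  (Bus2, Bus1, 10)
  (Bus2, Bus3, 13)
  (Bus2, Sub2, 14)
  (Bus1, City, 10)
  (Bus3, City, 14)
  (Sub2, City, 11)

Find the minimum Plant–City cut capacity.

Augment Plant→Sub4→Sub1→Bus1→City: bottleneck 3, flow now 3.
Augment Plant→Bus4→Sub1→Bus1→City: bottleneck 7, flow now 10.
Augment Plant→Bus4→Sub1→Bus3→City: bottleneck 1, flow now 11.
Augment Plant→Sub3→Sub1→Bus3→City: bottleneck 13, flow now 24.
No augmenting path remains; maximum flow = 24.
By max-flow min-cut, the minimum cut capacity equals the max flow.
In the residual graph, reachable from Plant: {Plant, Sub4, Bus4}.
Min-cut edges: Plant→Sub3 (13), Sub4→Sub1 (3), Bus4→Sub1 (8); capacity 13 + 3 + 8 = 24.

24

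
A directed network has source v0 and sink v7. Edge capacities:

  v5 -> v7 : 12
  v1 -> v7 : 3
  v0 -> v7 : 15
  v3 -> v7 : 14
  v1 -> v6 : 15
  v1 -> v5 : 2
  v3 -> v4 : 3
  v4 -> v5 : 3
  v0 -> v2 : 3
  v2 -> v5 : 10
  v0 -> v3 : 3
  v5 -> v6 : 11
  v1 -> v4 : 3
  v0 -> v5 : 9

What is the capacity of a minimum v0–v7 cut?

Augment v0→v7: bottleneck 15, flow now 15.
Augment v0→v3→v7: bottleneck 3, flow now 18.
Augment v0→v5→v7: bottleneck 9, flow now 27.
Augment v0→v2→v5→v7: bottleneck 3, flow now 30.
No augmenting path remains; maximum flow = 30.
By max-flow min-cut, the minimum cut capacity equals the max flow.
In the residual graph, reachable from v0: {v0}.
Min-cut edges: v0→v2 (3), v0→v3 (3), v0→v5 (9), v0→v7 (15); capacity 3 + 3 + 9 + 15 = 30.

30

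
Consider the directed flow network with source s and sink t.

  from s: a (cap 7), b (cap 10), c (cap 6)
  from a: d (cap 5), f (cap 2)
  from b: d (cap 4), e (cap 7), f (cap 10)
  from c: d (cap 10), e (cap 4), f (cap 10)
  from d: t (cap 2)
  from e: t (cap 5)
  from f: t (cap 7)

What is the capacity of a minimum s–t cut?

14

Augment s→a→d→t: bottleneck 2, flow now 2.
Augment s→a→f→t: bottleneck 2, flow now 4.
Augment s→b→e→t: bottleneck 5, flow now 9.
Augment s→b→f→t: bottleneck 5, flow now 14.
No augmenting path remains; maximum flow = 14.
By max-flow min-cut, the minimum cut capacity equals the max flow.
In the residual graph, reachable from s: {s, a, b, c, d, e, f}.
Min-cut edges: d→t (2), e→t (5), f→t (7); capacity 2 + 5 + 7 = 14.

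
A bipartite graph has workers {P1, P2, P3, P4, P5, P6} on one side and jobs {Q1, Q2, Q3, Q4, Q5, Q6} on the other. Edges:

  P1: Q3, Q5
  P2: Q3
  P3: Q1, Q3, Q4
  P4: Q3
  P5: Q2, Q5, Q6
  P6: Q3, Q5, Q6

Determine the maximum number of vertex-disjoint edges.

Unit-capacity flow: source→left, listed edges, right→sink; max matching = max flow.
Augmenting path P1→Q3 (+1); matched 1.
Augmenting path P3→Q1 (+1); matched 2.
Augmenting path P5→Q2 (+1); matched 3.
Augmenting path P6→Q5 (+1); matched 4.
Augmenting path P2→Q3→P1→Q5→P6→Q6 (+1); matched 5.
No augmenting path remains; maximum matching = 5.
König certificate: {P1, P3, P5, P6, Q3} is a vertex cover of size 5 (every listed pair touches it), so no matching can be larger.

5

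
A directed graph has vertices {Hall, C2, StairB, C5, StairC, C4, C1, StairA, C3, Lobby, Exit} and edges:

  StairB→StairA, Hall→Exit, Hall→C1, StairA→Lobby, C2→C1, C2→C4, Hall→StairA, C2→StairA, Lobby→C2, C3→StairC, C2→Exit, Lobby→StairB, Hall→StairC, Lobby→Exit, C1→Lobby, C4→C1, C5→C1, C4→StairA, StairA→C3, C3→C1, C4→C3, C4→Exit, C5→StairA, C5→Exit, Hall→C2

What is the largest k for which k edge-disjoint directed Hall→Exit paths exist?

4

Assign every edge capacity 1; by Menger, the answer equals the max flow.
Path Hall→Exit (+1); total 1.
Path Hall→C2→Exit (+1); total 2.
Path Hall→C1→Lobby→Exit (+1); total 3.
Path Hall→StairA→Lobby→C2→C4→Exit (+1); total 4.
No residual Hall→Exit path; max flow = 4.
Certifying cut of size 4: {Hall→C1, Hall→C2, Hall→Exit, Hall→StairA}.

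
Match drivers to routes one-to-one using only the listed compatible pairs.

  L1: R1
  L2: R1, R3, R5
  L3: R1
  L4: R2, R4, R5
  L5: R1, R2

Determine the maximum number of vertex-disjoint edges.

4

Unit-capacity flow: source→left, listed edges, right→sink; max matching = max flow.
Augmenting path L1→R1 (+1); matched 1.
Augmenting path L2→R3 (+1); matched 2.
Augmenting path L4→R2 (+1); matched 3.
Augmenting path L5→R2→L4→R4 (+1); matched 4.
No augmenting path remains; maximum matching = 4.
König certificate: {L2, L4, L5, R1} is a vertex cover of size 4 (every listed pair touches it), so no matching can be larger.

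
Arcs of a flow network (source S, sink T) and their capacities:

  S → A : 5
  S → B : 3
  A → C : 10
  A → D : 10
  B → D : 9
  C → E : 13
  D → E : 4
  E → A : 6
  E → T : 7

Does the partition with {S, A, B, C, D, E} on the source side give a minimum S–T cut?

Given cut capacity: 7 = 7.
Augment S→A→C→E→T: bottleneck 5, flow now 5.
Augment S→B→D→E→T: bottleneck 2, flow now 7.
No augmenting path remains; maximum flow = 7.
Cut capacity 7 equals the max flow, so it is a minimum cut.

Yes — it is a minimum cut (capacity 7).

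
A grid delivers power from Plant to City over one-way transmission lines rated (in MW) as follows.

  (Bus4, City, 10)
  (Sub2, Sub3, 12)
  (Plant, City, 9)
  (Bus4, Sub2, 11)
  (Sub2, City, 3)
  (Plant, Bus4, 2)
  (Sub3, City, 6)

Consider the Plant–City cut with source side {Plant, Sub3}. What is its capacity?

17

Edges leaving {Plant, Sub3}: Plant→Bus4 (2), Plant→City (9), Sub3→City (6).
Cut capacity = 2 + 9 + 6 = 17.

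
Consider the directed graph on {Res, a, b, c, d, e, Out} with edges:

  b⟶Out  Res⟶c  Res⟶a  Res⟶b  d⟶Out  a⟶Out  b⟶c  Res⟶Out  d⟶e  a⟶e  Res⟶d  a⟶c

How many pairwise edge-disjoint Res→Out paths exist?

4

Assign every edge capacity 1; by Menger, the answer equals the max flow.
Path Res→Out (+1); total 1.
Path Res→a→Out (+1); total 2.
Path Res→b→Out (+1); total 3.
Path Res→d→Out (+1); total 4.
No residual Res→Out path; max flow = 4.
Certifying cut of size 4: {Res→Out, Res→a, Res→b, Res→d}.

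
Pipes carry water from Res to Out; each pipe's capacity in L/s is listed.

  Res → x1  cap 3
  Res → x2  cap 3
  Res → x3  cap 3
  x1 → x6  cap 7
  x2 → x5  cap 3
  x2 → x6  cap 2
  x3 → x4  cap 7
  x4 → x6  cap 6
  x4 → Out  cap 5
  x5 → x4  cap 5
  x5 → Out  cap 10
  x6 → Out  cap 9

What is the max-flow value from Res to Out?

Augment Res→x1→x6→Out: bottleneck 3, flow now 3.
Augment Res→x2→x5→Out: bottleneck 3, flow now 6.
Augment Res→x3→x4→Out: bottleneck 3, flow now 9.
No augmenting path remains; maximum flow = 9.
In the residual graph, reachable from Res: {Res}.
Min-cut edges: Res→x1 (3), Res→x2 (3), Res→x3 (3); capacity 3 + 3 + 3 = 9.
This cut is saturated, so no flow can exceed 9.

9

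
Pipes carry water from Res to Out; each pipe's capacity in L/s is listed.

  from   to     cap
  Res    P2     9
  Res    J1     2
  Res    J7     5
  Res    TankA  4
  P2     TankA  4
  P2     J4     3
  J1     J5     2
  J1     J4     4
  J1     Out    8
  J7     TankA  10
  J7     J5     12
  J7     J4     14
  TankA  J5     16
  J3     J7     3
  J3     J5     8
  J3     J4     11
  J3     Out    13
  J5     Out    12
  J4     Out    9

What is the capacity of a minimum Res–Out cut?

18

Augment Res→J1→Out: bottleneck 2, flow now 2.
Augment Res→P2→J4→Out: bottleneck 3, flow now 5.
Augment Res→J7→J5→Out: bottleneck 5, flow now 10.
Augment Res→TankA→J5→Out: bottleneck 4, flow now 14.
Augment Res→P2→TankA→J5→Out: bottleneck 3, flow now 17.
Augment Res→P2→TankA→J5→J7→J4→Out: bottleneck 1, flow now 18. (uses reverse residual edge)
No augmenting path remains; maximum flow = 18.
By max-flow min-cut, the minimum cut capacity equals the max flow.
In the residual graph, reachable from Res: {Res, P2}.
Min-cut edges: Res→J1 (2), Res→J7 (5), Res→TankA (4), P2→TankA (4), P2→J4 (3); capacity 2 + 5 + 4 + 4 + 3 = 18.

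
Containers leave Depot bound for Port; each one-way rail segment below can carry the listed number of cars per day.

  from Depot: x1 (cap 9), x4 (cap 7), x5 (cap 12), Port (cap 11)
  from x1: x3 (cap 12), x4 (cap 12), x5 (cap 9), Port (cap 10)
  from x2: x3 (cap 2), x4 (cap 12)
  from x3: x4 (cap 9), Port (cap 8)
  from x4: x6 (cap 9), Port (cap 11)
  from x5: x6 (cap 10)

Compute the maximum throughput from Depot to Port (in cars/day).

Augment Depot→Port: bottleneck 11, flow now 11.
Augment Depot→x1→Port: bottleneck 9, flow now 20.
Augment Depot→x4→Port: bottleneck 7, flow now 27.
No augmenting path remains; maximum flow = 27.
In the residual graph, reachable from Depot: {Depot, x5, x6}.
Min-cut edges: Depot→x1 (9), Depot→x4 (7), Depot→Port (11); capacity 9 + 7 + 11 = 27.
This cut is saturated, so no flow can exceed 27.

27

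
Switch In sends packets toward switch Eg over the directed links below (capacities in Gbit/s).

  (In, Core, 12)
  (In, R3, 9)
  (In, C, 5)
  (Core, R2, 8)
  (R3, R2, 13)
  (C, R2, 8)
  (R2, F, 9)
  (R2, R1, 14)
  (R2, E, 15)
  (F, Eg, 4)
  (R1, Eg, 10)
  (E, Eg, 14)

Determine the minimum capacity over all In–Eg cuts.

22

Augment In→Core→R2→F→Eg: bottleneck 4, flow now 4.
Augment In→Core→R2→R1→Eg: bottleneck 4, flow now 8.
Augment In→R3→R2→R1→Eg: bottleneck 6, flow now 14.
Augment In→R3→R2→E→Eg: bottleneck 3, flow now 17.
Augment In→C→R2→E→Eg: bottleneck 5, flow now 22.
No augmenting path remains; maximum flow = 22.
By max-flow min-cut, the minimum cut capacity equals the max flow.
In the residual graph, reachable from In: {In, Core}.
Min-cut edges: In→R3 (9), In→C (5), Core→R2 (8); capacity 9 + 5 + 8 = 22.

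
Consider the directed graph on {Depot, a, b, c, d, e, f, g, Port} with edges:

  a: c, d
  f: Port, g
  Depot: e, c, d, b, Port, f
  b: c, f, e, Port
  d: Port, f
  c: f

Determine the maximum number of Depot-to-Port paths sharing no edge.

Assign every edge capacity 1; by Menger, the answer equals the max flow.
Path Depot→Port (+1); total 1.
Path Depot→b→Port (+1); total 2.
Path Depot→d→Port (+1); total 3.
Path Depot→f→Port (+1); total 4.
No residual Depot→Port path; max flow = 4.
Certifying cut of size 4: {Depot→Port, Depot→b, Depot→d, f→Port}.

4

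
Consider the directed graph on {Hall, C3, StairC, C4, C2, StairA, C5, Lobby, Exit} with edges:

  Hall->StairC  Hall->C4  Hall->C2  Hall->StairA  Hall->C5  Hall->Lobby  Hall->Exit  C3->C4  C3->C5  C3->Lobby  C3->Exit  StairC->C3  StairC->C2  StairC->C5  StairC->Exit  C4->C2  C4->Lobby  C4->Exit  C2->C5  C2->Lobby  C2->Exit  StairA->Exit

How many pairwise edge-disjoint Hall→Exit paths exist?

5

Assign every edge capacity 1; by Menger, the answer equals the max flow.
Path Hall→Exit (+1); total 1.
Path Hall→StairC→Exit (+1); total 2.
Path Hall→C4→Exit (+1); total 3.
Path Hall→C2→Exit (+1); total 4.
Path Hall→StairA→Exit (+1); total 5.
No residual Hall→Exit path; max flow = 5.
Certifying cut of size 5: {Hall→C2, Hall→C4, Hall→Exit, Hall→StairA, Hall→StairC}.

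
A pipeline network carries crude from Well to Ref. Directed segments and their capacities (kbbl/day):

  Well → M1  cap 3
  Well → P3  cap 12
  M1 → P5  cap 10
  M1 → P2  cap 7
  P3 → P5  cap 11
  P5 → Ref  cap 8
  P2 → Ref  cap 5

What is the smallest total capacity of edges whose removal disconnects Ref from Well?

11

Augment Well→M1→P5→Ref: bottleneck 3, flow now 3.
Augment Well→P3→P5→Ref: bottleneck 5, flow now 8.
Augment Well→P3→P5→M1→P2→Ref: bottleneck 3, flow now 11. (uses reverse residual edge)
No augmenting path remains; maximum flow = 11.
By max-flow min-cut, the minimum cut capacity equals the max flow.
In the residual graph, reachable from Well: {Well, P3, P5}.
Min-cut edges: Well→M1 (3), P5→Ref (8); capacity 3 + 8 = 11.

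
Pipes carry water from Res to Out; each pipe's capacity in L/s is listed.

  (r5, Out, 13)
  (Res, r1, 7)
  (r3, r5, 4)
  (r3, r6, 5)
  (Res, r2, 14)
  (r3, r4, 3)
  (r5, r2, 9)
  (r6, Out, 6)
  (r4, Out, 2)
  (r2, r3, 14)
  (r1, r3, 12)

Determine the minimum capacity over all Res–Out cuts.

11

Augment Res→r1→r3→r4→Out: bottleneck 2, flow now 2.
Augment Res→r1→r3→r5→Out: bottleneck 4, flow now 6.
Augment Res→r1→r3→r6→Out: bottleneck 1, flow now 7.
Augment Res→r2→r3→r6→Out: bottleneck 4, flow now 11.
No augmenting path remains; maximum flow = 11.
By max-flow min-cut, the minimum cut capacity equals the max flow.
In the residual graph, reachable from Res: {Res, r1, r2, r3, r4}.
Min-cut edges: r3→r5 (4), r3→r6 (5), r4→Out (2); capacity 4 + 5 + 2 = 11.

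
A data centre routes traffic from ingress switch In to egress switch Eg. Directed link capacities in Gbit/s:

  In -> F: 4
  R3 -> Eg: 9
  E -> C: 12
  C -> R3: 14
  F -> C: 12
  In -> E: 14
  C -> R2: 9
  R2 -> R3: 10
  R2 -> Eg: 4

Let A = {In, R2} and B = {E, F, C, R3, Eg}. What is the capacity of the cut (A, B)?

32

Edges leaving {In, R2}: In→E (14), In→F (4), R2→R3 (10), R2→Eg (4).
Cut capacity = 14 + 4 + 10 + 4 = 32.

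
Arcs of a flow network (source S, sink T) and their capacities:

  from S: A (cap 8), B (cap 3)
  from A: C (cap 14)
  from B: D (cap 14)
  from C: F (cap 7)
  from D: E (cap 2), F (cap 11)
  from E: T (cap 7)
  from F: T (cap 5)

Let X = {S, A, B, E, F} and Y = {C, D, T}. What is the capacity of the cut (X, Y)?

40

Edges leaving {S, A, B, E, F}: A→C (14), B→D (14), E→T (7), F→T (5).
Cut capacity = 14 + 14 + 7 + 5 = 40.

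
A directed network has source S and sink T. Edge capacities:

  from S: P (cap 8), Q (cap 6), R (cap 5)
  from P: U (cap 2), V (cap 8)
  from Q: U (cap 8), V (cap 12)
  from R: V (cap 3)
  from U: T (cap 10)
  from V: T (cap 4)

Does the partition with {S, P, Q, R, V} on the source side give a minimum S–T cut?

Given cut capacity: 2 + 8 + 4 = 14.
Augment S→P→U→T: bottleneck 2, flow now 2.
Augment S→P→V→T: bottleneck 4, flow now 6.
Augment S→Q→U→T: bottleneck 6, flow now 12.
No augmenting path remains; maximum flow = 12.
In the residual graph, reachable from S: {S, P, R, V}.
Min-cut edges: S→Q (6), P→U (2), V→T (4); capacity 6 + 2 + 4 = 12.
Cut capacity 14 exceeds the max flow 12, so it is not minimum.

No — its capacity is 14, but the minimum cut has capacity 12.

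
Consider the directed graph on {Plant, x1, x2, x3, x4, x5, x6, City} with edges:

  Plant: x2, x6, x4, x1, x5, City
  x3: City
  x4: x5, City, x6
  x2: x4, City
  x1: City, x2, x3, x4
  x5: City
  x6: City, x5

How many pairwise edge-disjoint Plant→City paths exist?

6

Assign every edge capacity 1; by Menger, the answer equals the max flow.
Path Plant→City (+1); total 1.
Path Plant→x1→City (+1); total 2.
Path Plant→x2→City (+1); total 3.
Path Plant→x4→City (+1); total 4.
Path Plant→x5→City (+1); total 5.
Path Plant→x6→City (+1); total 6.
No residual Plant→City path; max flow = 6.
Certifying cut of size 6: {Plant→City, Plant→x1, Plant→x2, Plant→x4, Plant→x5, Plant→x6}.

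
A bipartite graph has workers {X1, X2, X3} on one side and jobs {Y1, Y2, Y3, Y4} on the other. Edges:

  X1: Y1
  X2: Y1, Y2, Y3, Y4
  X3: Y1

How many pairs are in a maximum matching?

2

Unit-capacity flow: source→left, listed edges, right→sink; max matching = max flow.
Augmenting path X1→Y1 (+1); matched 1.
Augmenting path X2→Y2 (+1); matched 2.
No augmenting path remains; maximum matching = 2.
König certificate: {X2, Y1} is a vertex cover of size 2 (every listed pair touches it), so no matching can be larger.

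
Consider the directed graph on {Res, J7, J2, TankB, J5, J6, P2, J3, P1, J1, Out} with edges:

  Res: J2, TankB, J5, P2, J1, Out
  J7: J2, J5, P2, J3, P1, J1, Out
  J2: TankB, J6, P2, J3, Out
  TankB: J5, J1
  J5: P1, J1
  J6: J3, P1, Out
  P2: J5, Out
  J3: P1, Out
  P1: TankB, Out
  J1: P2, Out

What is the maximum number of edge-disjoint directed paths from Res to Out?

Assign every edge capacity 1; by Menger, the answer equals the max flow.
Path Res→Out (+1); total 1.
Path Res→J2→Out (+1); total 2.
Path Res→P2→Out (+1); total 3.
Path Res→J1→Out (+1); total 4.
Path Res→J5→P1→Out (+1); total 5.
No residual Res→Out path; max flow = 5.
Certifying cut of size 5: {J1→Out, J5→P1, P2→Out, Res→J2, Res→Out}.

5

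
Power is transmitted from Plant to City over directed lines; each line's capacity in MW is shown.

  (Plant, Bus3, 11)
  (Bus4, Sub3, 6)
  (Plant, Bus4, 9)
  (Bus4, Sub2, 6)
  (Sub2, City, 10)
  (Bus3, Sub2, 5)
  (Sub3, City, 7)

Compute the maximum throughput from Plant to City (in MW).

Augment Plant→Bus3→Sub2→City: bottleneck 5, flow now 5.
Augment Plant→Bus4→Sub3→City: bottleneck 6, flow now 11.
Augment Plant→Bus4→Sub2→City: bottleneck 3, flow now 14.
No augmenting path remains; maximum flow = 14.
In the residual graph, reachable from Plant: {Plant, Bus3}.
Min-cut edges: Plant→Bus4 (9), Bus3→Sub2 (5); capacity 9 + 5 = 14.
This cut is saturated, so no flow can exceed 14.

14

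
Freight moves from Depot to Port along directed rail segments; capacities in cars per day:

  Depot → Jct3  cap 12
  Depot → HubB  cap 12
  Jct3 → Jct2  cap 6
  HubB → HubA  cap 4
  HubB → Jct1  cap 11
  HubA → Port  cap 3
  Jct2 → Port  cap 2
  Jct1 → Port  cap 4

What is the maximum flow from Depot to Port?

Augment Depot→Jct3→Jct2→Port: bottleneck 2, flow now 2.
Augment Depot→HubB→HubA→Port: bottleneck 3, flow now 5.
Augment Depot→HubB→Jct1→Port: bottleneck 4, flow now 9.
No augmenting path remains; maximum flow = 9.
In the residual graph, reachable from Depot: {Depot, Jct3, HubB, HubA, Jct2, Jct1}.
Min-cut edges: HubA→Port (3), Jct2→Port (2), Jct1→Port (4); capacity 3 + 2 + 4 = 9.
This cut is saturated, so no flow can exceed 9.

9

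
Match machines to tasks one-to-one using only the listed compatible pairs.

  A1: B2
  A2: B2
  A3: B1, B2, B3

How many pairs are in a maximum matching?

Unit-capacity flow: source→left, listed edges, right→sink; max matching = max flow.
Augmenting path A1→B2 (+1); matched 1.
Augmenting path A3→B1 (+1); matched 2.
No augmenting path remains; maximum matching = 2.
König certificate: {A3, B2} is a vertex cover of size 2 (every listed pair touches it), so no matching can be larger.

2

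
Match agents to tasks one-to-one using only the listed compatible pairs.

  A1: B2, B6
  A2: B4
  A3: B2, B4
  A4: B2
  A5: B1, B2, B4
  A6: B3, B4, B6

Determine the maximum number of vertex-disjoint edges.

5

Unit-capacity flow: source→left, listed edges, right→sink; max matching = max flow.
Augmenting path A1→B2 (+1); matched 1.
Augmenting path A2→B4 (+1); matched 2.
Augmenting path A5→B1 (+1); matched 3.
Augmenting path A6→B3 (+1); matched 4.
Augmenting path A3→B2→A1→B6 (+1); matched 5.
No augmenting path remains; maximum matching = 5.
König certificate: {A1, A5, A6, B2, B4} is a vertex cover of size 5 (every listed pair touches it), so no matching can be larger.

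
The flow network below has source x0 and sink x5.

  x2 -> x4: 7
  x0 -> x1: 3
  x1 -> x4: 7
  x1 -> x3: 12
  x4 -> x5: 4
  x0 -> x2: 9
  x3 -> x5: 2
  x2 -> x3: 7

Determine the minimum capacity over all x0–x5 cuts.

6

Augment x0→x1→x3→x5: bottleneck 2, flow now 2.
Augment x0→x1→x4→x5: bottleneck 1, flow now 3.
Augment x0→x2→x4→x5: bottleneck 3, flow now 6.
No augmenting path remains; maximum flow = 6.
By max-flow min-cut, the minimum cut capacity equals the max flow.
In the residual graph, reachable from x0: {x0, x1, x2, x3, x4}.
Min-cut edges: x3→x5 (2), x4→x5 (4); capacity 2 + 4 = 6.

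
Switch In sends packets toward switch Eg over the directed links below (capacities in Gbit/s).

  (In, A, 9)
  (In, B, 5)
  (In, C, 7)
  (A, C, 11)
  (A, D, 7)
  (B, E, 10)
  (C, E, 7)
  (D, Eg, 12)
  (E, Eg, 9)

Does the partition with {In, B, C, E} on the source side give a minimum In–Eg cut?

Given cut capacity: 9 + 9 = 18.
Augment In→A→D→Eg: bottleneck 7, flow now 7.
Augment In→B→E→Eg: bottleneck 5, flow now 12.
Augment In→C→E→Eg: bottleneck 4, flow now 16.
No augmenting path remains; maximum flow = 16.
In the residual graph, reachable from In: {In, A, B, C, E}.
Min-cut edges: A→D (7), E→Eg (9); capacity 7 + 9 = 16.
Cut capacity 18 exceeds the max flow 16, so it is not minimum.

No — its capacity is 18, but the minimum cut has capacity 16.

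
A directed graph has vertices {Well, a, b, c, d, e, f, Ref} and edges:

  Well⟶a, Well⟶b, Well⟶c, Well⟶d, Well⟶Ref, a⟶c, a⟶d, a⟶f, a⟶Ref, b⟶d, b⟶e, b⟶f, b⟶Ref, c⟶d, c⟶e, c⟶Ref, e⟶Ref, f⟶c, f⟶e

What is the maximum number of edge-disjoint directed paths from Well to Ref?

4

Assign every edge capacity 1; by Menger, the answer equals the max flow.
Path Well→Ref (+1); total 1.
Path Well→a→Ref (+1); total 2.
Path Well→b→Ref (+1); total 3.
Path Well→c→Ref (+1); total 4.
No residual Well→Ref path; max flow = 4.
Certifying cut of size 4: {Well→Ref, Well→a, Well→b, Well→c}.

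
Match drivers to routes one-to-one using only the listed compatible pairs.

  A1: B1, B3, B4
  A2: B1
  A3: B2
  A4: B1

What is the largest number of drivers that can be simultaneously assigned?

Unit-capacity flow: source→left, listed edges, right→sink; max matching = max flow.
Augmenting path A1→B1 (+1); matched 1.
Augmenting path A3→B2 (+1); matched 2.
Augmenting path A2→B1→A1→B3 (+1); matched 3.
No augmenting path remains; maximum matching = 3.
König certificate: {A1, A3, B1} is a vertex cover of size 3 (every listed pair touches it), so no matching can be larger.

3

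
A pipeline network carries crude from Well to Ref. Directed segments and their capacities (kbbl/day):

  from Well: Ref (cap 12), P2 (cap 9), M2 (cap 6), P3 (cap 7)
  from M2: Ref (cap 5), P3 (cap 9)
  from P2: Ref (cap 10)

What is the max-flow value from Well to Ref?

26

Augment Well→Ref: bottleneck 12, flow now 12.
Augment Well→M2→Ref: bottleneck 5, flow now 17.
Augment Well→P2→Ref: bottleneck 9, flow now 26.
No augmenting path remains; maximum flow = 26.
In the residual graph, reachable from Well: {Well, M2, P3}.
Min-cut edges: Well→P2 (9), Well→Ref (12), M2→Ref (5); capacity 9 + 12 + 5 = 26.
This cut is saturated, so no flow can exceed 26.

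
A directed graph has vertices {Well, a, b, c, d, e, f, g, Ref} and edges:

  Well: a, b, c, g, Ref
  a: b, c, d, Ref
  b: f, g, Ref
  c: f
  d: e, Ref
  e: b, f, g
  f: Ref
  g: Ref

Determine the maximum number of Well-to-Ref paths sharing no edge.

Assign every edge capacity 1; by Menger, the answer equals the max flow.
Path Well→Ref (+1); total 1.
Path Well→a→Ref (+1); total 2.
Path Well→b→Ref (+1); total 3.
Path Well→g→Ref (+1); total 4.
Path Well→c→f→Ref (+1); total 5.
No residual Well→Ref path; max flow = 5.
Certifying cut of size 5: {Well→Ref, Well→a, Well→b, Well→c, Well→g}.

5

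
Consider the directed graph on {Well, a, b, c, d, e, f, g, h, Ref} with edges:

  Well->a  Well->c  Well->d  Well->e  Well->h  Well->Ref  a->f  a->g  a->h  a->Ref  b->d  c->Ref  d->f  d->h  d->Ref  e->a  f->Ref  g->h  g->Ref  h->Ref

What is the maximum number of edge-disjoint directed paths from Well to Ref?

Assign every edge capacity 1; by Menger, the answer equals the max flow.
Path Well→Ref (+1); total 1.
Path Well→a→Ref (+1); total 2.
Path Well→c→Ref (+1); total 3.
Path Well→d→Ref (+1); total 4.
Path Well→h→Ref (+1); total 5.
Path Well→e→a→f→Ref (+1); total 6.
No residual Well→Ref path; max flow = 6.
Certifying cut of size 6: {Well→Ref, Well→a, Well→c, Well→d, Well→e, Well→h}.

6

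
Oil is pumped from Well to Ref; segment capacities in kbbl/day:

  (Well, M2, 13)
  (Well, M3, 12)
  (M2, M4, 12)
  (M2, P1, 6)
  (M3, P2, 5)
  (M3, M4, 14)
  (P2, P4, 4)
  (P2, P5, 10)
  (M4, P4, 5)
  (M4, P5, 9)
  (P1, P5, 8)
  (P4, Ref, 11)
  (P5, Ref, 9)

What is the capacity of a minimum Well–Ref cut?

18

Augment Well→M2→M4→P4→Ref: bottleneck 5, flow now 5.
Augment Well→M2→M4→P5→Ref: bottleneck 7, flow now 12.
Augment Well→M2→P1→P5→Ref: bottleneck 1, flow now 13.
Augment Well→M3→P2→P4→Ref: bottleneck 4, flow now 17.
Augment Well→M3→P2→P5→Ref: bottleneck 1, flow now 18.
No augmenting path remains; maximum flow = 18.
By max-flow min-cut, the minimum cut capacity equals the max flow.
In the residual graph, reachable from Well: {Well, M2, M3, P2, M4, P1, P5}.
Min-cut edges: P2→P4 (4), M4→P4 (5), P5→Ref (9); capacity 4 + 5 + 9 = 18.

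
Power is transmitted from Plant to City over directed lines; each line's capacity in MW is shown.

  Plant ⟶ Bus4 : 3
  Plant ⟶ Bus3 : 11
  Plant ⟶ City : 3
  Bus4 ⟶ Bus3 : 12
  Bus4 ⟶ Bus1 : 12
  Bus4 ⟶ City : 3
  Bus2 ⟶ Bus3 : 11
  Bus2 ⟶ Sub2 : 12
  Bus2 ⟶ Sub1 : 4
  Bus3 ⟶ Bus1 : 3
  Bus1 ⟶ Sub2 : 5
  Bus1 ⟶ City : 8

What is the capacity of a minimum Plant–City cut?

9

Augment Plant→City: bottleneck 3, flow now 3.
Augment Plant→Bus4→City: bottleneck 3, flow now 6.
Augment Plant→Bus3→Bus1→City: bottleneck 3, flow now 9.
No augmenting path remains; maximum flow = 9.
By max-flow min-cut, the minimum cut capacity equals the max flow.
In the residual graph, reachable from Plant: {Plant, Bus3}.
Min-cut edges: Plant→Bus4 (3), Plant→City (3), Bus3→Bus1 (3); capacity 3 + 3 + 3 = 9.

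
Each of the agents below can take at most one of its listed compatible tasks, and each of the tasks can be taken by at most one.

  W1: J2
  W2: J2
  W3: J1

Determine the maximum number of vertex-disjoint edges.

2

Unit-capacity flow: source→left, listed edges, right→sink; max matching = max flow.
Augmenting path W1→J2 (+1); matched 1.
Augmenting path W3→J1 (+1); matched 2.
No augmenting path remains; maximum matching = 2.
König certificate: {W3, J2} is a vertex cover of size 2 (every listed pair touches it), so no matching can be larger.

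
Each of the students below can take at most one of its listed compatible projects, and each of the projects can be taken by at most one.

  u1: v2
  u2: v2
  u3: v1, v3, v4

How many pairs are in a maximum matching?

Unit-capacity flow: source→left, listed edges, right→sink; max matching = max flow.
Augmenting path u1→v2 (+1); matched 1.
Augmenting path u3→v1 (+1); matched 2.
No augmenting path remains; maximum matching = 2.
König certificate: {u3, v2} is a vertex cover of size 2 (every listed pair touches it), so no matching can be larger.

2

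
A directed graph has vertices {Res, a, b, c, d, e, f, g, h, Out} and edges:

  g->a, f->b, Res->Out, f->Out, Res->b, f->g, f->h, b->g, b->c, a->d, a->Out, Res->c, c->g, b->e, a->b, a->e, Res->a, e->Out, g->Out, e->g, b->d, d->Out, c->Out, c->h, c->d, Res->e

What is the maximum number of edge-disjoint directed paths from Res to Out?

Assign every edge capacity 1; by Menger, the answer equals the max flow.
Path Res→Out (+1); total 1.
Path Res→a→Out (+1); total 2.
Path Res→c→Out (+1); total 3.
Path Res→e→Out (+1); total 4.
Path Res→b→d→Out (+1); total 5.
No residual Res→Out path; max flow = 5.
Certifying cut of size 5: {Res→Out, Res→a, Res→b, Res→c, Res→e}.

5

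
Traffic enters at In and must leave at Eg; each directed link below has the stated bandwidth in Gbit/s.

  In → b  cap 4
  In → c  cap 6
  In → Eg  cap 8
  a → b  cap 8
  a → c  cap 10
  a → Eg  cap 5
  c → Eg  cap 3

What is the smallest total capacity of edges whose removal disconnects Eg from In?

11

Augment In→Eg: bottleneck 8, flow now 8.
Augment In→c→Eg: bottleneck 3, flow now 11.
No augmenting path remains; maximum flow = 11.
By max-flow min-cut, the minimum cut capacity equals the max flow.
In the residual graph, reachable from In: {In, b, c}.
Min-cut edges: In→Eg (8), c→Eg (3); capacity 8 + 3 = 11.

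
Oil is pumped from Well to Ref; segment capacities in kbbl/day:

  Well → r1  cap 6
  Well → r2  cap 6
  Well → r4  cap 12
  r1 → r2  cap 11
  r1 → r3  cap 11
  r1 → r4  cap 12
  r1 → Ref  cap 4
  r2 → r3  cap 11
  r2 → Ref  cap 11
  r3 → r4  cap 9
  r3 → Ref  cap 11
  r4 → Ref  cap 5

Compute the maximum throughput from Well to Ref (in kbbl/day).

17

Augment Well→r1→Ref: bottleneck 4, flow now 4.
Augment Well→r2→Ref: bottleneck 6, flow now 10.
Augment Well→r4→Ref: bottleneck 5, flow now 15.
Augment Well→r1→r2→Ref: bottleneck 2, flow now 17.
No augmenting path remains; maximum flow = 17.
In the residual graph, reachable from Well: {Well, r4}.
Min-cut edges: Well→r1 (6), Well→r2 (6), r4→Ref (5); capacity 6 + 6 + 5 = 17.
This cut is saturated, so no flow can exceed 17.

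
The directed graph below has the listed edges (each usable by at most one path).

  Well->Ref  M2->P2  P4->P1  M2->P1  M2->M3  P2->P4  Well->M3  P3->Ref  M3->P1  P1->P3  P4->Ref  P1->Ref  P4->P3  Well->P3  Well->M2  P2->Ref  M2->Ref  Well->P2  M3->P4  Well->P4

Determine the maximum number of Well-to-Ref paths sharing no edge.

Assign every edge capacity 1; by Menger, the answer equals the max flow.
Path Well→Ref (+1); total 1.
Path Well→M2→Ref (+1); total 2.
Path Well→P4→Ref (+1); total 3.
Path Well→P3→Ref (+1); total 4.
Path Well→P2→Ref (+1); total 5.
Path Well→M3→P1→Ref (+1); total 6.
No residual Well→Ref path; max flow = 6.
Certifying cut of size 6: {Well→M2, Well→M3, Well→P2, Well→P3, Well→P4, Well→Ref}.

6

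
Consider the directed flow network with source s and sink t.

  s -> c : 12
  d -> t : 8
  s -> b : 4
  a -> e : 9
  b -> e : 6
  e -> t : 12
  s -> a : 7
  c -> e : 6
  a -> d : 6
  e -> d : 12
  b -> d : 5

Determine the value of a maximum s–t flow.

17

Augment s→a→d→t: bottleneck 6, flow now 6.
Augment s→a→e→t: bottleneck 1, flow now 7.
Augment s→b→d→t: bottleneck 2, flow now 9.
Augment s→b→e→t: bottleneck 2, flow now 11.
Augment s→c→e→t: bottleneck 6, flow now 17.
No augmenting path remains; maximum flow = 17.
In the residual graph, reachable from s: {s, c}.
Min-cut edges: s→a (7), s→b (4), c→e (6); capacity 7 + 4 + 6 = 17.
This cut is saturated, so no flow can exceed 17.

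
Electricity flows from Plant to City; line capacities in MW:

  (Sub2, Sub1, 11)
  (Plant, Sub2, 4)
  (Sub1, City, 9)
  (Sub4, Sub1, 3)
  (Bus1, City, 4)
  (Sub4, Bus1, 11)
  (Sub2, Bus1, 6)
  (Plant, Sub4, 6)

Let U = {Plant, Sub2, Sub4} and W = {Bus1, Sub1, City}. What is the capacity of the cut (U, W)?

Edges leaving {Plant, Sub2, Sub4}: Sub2→Bus1 (6), Sub2→Sub1 (11), Sub4→Bus1 (11), Sub4→Sub1 (3).
Cut capacity = 6 + 11 + 11 + 3 = 31.

31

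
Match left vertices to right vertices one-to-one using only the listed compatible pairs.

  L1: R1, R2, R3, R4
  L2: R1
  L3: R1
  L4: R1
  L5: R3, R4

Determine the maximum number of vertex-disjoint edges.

Unit-capacity flow: source→left, listed edges, right→sink; max matching = max flow.
Augmenting path L1→R1 (+1); matched 1.
Augmenting path L5→R3 (+1); matched 2.
Augmenting path L2→R1→L1→R2 (+1); matched 3.
No augmenting path remains; maximum matching = 3.
König certificate: {L1, L5, R1} is a vertex cover of size 3 (every listed pair touches it), so no matching can be larger.

3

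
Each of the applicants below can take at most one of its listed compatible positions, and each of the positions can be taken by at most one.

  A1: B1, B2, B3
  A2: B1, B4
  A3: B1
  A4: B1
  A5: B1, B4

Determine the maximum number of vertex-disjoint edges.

Unit-capacity flow: source→left, listed edges, right→sink; max matching = max flow.
Augmenting path A1→B1 (+1); matched 1.
Augmenting path A2→B4 (+1); matched 2.
Augmenting path A3→B1→A1→B2 (+1); matched 3.
No augmenting path remains; maximum matching = 3.
König certificate: {A1, B1, B4} is a vertex cover of size 3 (every listed pair touches it), so no matching can be larger.

3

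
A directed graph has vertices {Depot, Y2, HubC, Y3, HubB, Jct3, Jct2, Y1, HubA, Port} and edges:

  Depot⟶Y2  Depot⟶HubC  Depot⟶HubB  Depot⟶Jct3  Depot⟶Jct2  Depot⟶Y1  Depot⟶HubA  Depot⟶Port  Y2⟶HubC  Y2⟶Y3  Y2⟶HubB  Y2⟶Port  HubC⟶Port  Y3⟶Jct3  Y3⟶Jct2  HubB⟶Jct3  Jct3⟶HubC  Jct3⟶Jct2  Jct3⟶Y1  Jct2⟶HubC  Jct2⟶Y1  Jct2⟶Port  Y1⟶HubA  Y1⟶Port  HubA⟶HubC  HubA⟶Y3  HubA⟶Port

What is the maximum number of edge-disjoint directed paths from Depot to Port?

6

Assign every edge capacity 1; by Menger, the answer equals the max flow.
Path Depot→Port (+1); total 1.
Path Depot→Y2→Port (+1); total 2.
Path Depot→HubC→Port (+1); total 3.
Path Depot→Jct2→Port (+1); total 4.
Path Depot→Y1→Port (+1); total 5.
Path Depot→HubA→Port (+1); total 6.
No residual Depot→Port path; max flow = 6.
Certifying cut of size 6: {Depot→Port, Depot→Y2, HubA→Port, HubC→Port, Jct2→Port, Y1→Port}.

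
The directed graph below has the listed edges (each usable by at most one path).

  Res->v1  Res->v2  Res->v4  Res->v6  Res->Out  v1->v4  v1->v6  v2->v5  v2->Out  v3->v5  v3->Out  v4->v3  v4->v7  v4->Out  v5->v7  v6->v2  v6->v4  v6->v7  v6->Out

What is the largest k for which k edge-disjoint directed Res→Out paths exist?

5

Assign every edge capacity 1; by Menger, the answer equals the max flow.
Path Res→Out (+1); total 1.
Path Res→v2→Out (+1); total 2.
Path Res→v4→Out (+1); total 3.
Path Res→v6→Out (+1); total 4.
Path Res→v1→v4→v3→Out (+1); total 5.
No residual Res→Out path; max flow = 5.
Certifying cut of size 5: {Res→Out, Res→v1, Res→v2, Res→v4, Res→v6}.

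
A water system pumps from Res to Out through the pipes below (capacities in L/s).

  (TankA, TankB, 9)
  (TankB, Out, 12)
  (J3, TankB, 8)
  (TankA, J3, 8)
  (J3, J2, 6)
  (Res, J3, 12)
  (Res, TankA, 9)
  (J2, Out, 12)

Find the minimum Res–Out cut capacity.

18

Augment Res→TankA→TankB→Out: bottleneck 9, flow now 9.
Augment Res→J3→TankB→Out: bottleneck 3, flow now 12.
Augment Res→J3→J2→Out: bottleneck 6, flow now 18.
No augmenting path remains; maximum flow = 18.
By max-flow min-cut, the minimum cut capacity equals the max flow.
In the residual graph, reachable from Res: {Res, TankA, J3, TankB}.
Min-cut edges: J3→J2 (6), TankB→Out (12); capacity 6 + 12 = 18.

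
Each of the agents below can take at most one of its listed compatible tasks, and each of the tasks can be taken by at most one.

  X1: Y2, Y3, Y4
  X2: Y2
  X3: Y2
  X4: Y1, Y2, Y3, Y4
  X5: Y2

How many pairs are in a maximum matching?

Unit-capacity flow: source→left, listed edges, right→sink; max matching = max flow.
Augmenting path X1→Y2 (+1); matched 1.
Augmenting path X4→Y1 (+1); matched 2.
Augmenting path X2→Y2→X1→Y3 (+1); matched 3.
No augmenting path remains; maximum matching = 3.
König certificate: {X1, X4, Y2} is a vertex cover of size 3 (every listed pair touches it), so no matching can be larger.

3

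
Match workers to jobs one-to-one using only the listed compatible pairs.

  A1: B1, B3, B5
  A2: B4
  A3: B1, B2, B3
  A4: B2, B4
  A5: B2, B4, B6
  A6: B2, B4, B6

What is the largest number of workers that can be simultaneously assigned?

5

Unit-capacity flow: source→left, listed edges, right→sink; max matching = max flow.
Augmenting path A1→B1 (+1); matched 1.
Augmenting path A2→B4 (+1); matched 2.
Augmenting path A3→B2 (+1); matched 3.
Augmenting path A5→B6 (+1); matched 4.
Augmenting path A4→B2→A3→B3 (+1); matched 5.
No augmenting path remains; maximum matching = 5.
König certificate: {A1, A3, B2, B4, B6} is a vertex cover of size 5 (every listed pair touches it), so no matching can be larger.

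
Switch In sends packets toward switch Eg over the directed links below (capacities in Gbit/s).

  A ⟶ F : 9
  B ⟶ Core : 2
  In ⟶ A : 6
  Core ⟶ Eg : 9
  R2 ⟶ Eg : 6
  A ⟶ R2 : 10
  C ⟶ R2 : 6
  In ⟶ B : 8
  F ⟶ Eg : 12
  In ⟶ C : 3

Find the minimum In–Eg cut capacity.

Augment In→A→R2→Eg: bottleneck 6, flow now 6.
Augment In→B→Core→Eg: bottleneck 2, flow now 8.
Augment In→C→R2→A→F→Eg: bottleneck 3, flow now 11. (uses reverse residual edge)
No augmenting path remains; maximum flow = 11.
By max-flow min-cut, the minimum cut capacity equals the max flow.
In the residual graph, reachable from In: {In, B}.
Min-cut edges: In→A (6), In→C (3), B→Core (2); capacity 6 + 3 + 2 = 11.

11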